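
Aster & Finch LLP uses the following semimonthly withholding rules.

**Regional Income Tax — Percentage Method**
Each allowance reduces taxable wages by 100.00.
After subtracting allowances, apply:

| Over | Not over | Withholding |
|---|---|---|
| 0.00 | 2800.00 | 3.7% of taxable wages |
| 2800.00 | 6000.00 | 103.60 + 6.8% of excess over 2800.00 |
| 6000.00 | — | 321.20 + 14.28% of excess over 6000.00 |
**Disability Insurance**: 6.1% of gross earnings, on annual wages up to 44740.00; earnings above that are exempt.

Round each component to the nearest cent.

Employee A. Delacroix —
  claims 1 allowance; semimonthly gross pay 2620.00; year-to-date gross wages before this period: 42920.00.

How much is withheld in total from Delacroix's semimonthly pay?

204.26

Regional Income Tax: taxable = 2620.00 − 1×100.00 = 2520.00
  3.7% × 2520.00 = 93.24
Disability Insurance: cap 44740.00 − YTD 42920.00 = 1820.00 subject; 6.1% × 1820.00 = 111.02
Total: 93.24 + 111.02 = 204.26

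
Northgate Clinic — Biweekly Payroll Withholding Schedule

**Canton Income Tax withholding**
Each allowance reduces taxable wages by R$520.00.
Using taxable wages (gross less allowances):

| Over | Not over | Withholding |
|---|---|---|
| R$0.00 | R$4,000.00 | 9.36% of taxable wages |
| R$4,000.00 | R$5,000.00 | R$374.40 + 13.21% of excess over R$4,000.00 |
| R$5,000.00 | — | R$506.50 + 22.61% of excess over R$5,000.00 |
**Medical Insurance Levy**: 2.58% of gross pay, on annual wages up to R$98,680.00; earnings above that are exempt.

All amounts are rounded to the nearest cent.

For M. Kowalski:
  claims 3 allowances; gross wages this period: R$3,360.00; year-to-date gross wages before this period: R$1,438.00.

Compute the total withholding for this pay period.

R$255.17

Canton Income Tax: taxable = R$3,360.00 − 3×R$520.00 = R$1,800.00
  9.36% × R$1,800.00 = R$168.48
Medical Insurance Levy: 2.58% × R$3,360.00 = R$86.69
Total: R$168.48 + R$86.69 = R$255.17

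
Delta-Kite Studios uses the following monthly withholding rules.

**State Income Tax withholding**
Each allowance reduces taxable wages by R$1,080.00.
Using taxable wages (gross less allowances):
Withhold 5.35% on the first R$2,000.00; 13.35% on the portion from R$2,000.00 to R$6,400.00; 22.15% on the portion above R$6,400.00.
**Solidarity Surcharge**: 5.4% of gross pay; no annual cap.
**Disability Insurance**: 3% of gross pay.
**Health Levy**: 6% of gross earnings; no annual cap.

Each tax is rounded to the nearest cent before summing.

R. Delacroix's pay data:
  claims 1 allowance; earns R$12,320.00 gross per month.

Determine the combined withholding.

State Income Tax: taxable = R$12,320.00 − 1×R$1,080.00 = R$11,240.00
  R$694.40 + 22.15% × (R$11,240.00 − R$6,400.00) = R$694.40 + 22.15% × R$4,840.00 = R$1,766.46
Solidarity Surcharge: 5.4% × R$12,320.00 = R$665.28
Disability Insurance: 3% × R$12,320.00 = R$369.60
Health Levy: 6% × R$12,320.00 = R$739.20
Total: R$1,766.46 + R$665.28 + R$369.60 + R$739.20 = R$3,540.54

R$3,540.54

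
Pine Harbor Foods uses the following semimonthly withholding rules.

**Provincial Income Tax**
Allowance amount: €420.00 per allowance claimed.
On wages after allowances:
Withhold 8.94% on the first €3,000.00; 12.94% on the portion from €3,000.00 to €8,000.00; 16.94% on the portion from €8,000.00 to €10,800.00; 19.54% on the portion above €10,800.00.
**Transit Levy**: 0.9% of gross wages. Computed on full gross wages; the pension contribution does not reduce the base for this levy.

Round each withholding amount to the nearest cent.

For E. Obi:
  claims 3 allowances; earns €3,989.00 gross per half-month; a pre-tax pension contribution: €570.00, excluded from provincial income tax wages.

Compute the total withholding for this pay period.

€228.91

Provincial Income Tax: taxable = €3,989.00 − €570.00 − 3×€420.00 = €2,159.00
  8.94% × €2,159.00 = €193.01
Transit Levy: 0.9% × €3,989.00 = €35.90
Total: €193.01 + €35.90 = €228.91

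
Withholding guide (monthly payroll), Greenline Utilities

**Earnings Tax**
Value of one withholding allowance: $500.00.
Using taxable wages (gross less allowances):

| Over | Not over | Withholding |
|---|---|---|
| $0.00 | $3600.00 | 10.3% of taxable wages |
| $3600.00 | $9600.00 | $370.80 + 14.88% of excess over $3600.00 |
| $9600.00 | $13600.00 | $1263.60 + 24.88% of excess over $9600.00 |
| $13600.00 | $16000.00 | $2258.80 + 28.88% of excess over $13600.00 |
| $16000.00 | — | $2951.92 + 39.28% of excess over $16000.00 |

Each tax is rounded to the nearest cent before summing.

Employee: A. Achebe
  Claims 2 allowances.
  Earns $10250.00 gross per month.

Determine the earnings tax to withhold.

$1211.52

Earnings Tax: taxable = $10250.00 − 2×$500.00 = $9250.00
  $370.80 + 14.88% × ($9250.00 − $3600.00) = $370.80 + 14.88% × $5650.00 = $1211.52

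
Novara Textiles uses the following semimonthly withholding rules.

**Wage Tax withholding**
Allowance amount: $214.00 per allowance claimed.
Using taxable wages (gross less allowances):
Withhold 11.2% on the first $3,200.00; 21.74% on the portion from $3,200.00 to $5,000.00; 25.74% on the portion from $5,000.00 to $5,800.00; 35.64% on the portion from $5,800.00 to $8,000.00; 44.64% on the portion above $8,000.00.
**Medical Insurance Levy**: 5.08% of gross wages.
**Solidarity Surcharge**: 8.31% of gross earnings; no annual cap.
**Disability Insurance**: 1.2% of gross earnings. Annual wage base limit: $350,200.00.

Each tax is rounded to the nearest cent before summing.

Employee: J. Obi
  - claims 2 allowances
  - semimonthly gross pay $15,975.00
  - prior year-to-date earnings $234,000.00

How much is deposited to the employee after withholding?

Wage Tax: taxable = $15,975.00 − 2×$214.00 = $15,547.00
  $1,739.72 + 44.64% × ($15,547.00 − $8,000.00) = $1,739.72 + 44.64% × $7,547.00 = $5,108.70
Medical Insurance Levy: 5.08% × $15,975.00 = $811.53
Solidarity Surcharge: 8.31% × $15,975.00 = $1,327.52
Disability Insurance: 1.2% × $15,975.00 = $191.70
Total withheld: $5,108.70 + $811.53 + $1,327.52 + $191.70 = $7,439.45
Net pay: $15,975.00 − $7,439.45 = $8,535.55

$8,535.55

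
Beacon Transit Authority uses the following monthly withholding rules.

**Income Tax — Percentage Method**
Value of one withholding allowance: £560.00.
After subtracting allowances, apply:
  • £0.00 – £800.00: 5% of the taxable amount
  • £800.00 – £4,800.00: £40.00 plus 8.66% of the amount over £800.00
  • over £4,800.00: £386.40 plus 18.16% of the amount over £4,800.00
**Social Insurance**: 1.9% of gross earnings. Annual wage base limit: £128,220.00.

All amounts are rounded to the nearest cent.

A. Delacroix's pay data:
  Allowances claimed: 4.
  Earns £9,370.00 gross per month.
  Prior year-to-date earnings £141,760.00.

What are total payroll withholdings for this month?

£809.53

Income Tax: taxable = £9,370.00 − 4×£560.00 = £7,130.00
  £386.40 + 18.16% × (£7,130.00 − £4,800.00) = £386.40 + 18.16% × £2,330.00 = £809.53
Social Insurance: YTD £141,760.00 ≥ cap £128,220.00 → £0.00
Total: £809.53 + £0.00 = £809.53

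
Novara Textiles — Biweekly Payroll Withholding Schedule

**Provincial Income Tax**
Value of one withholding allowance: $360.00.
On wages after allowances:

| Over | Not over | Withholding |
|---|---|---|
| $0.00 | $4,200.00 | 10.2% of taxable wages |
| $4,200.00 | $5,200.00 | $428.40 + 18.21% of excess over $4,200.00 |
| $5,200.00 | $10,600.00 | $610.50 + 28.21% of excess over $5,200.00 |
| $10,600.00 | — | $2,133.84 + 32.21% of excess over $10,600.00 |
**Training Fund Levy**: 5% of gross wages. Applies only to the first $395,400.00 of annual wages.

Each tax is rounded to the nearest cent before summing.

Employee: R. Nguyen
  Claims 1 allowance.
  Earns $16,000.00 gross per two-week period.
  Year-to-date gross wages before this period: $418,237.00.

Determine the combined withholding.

Provincial Income Tax: taxable = $16,000.00 − 1×$360.00 = $15,640.00
  $2,133.84 + 32.21% × ($15,640.00 − $10,600.00) = $2,133.84 + 32.21% × $5,040.00 = $3,757.22
Training Fund Levy: YTD $418,237.00 ≥ cap $395,400.00 → $0.00
Total: $3,757.22 + $0.00 = $3,757.22

$3,757.22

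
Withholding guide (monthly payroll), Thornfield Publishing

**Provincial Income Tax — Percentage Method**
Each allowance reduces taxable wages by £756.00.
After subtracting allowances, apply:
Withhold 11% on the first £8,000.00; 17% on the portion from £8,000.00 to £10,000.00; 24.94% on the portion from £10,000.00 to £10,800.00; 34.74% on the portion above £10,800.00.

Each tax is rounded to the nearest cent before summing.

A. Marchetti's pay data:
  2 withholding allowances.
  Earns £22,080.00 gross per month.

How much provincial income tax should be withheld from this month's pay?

Provincial Income Tax: taxable = £22,080.00 − 2×£756.00 = £20,568.00
  £1,419.52 + 34.74% × (£20,568.00 − £10,800.00) = £1,419.52 + 34.74% × £9,768.00 = £4,812.92

£4,812.92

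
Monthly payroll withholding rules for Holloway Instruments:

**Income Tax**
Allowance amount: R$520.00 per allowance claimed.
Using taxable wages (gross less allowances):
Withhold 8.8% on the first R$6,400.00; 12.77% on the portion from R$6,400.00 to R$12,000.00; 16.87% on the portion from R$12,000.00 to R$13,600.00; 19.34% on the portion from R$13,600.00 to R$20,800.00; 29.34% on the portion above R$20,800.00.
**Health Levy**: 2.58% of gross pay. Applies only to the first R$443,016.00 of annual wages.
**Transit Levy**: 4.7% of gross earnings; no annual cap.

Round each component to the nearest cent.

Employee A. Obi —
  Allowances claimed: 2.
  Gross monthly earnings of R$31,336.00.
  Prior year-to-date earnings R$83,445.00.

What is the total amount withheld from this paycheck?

Income Tax: taxable = R$31,336.00 − 2×R$520.00 = R$30,296.00
  R$2,940.72 + 29.34% × (R$30,296.00 − R$20,800.00) = R$2,940.72 + 29.34% × R$9,496.00 = R$5,726.85
Health Levy: 2.58% × R$31,336.00 = R$808.47
Transit Levy: 4.7% × R$31,336.00 = R$1,472.79
Total: R$5,726.85 + R$808.47 + R$1,472.79 = R$8,008.11

R$8,008.11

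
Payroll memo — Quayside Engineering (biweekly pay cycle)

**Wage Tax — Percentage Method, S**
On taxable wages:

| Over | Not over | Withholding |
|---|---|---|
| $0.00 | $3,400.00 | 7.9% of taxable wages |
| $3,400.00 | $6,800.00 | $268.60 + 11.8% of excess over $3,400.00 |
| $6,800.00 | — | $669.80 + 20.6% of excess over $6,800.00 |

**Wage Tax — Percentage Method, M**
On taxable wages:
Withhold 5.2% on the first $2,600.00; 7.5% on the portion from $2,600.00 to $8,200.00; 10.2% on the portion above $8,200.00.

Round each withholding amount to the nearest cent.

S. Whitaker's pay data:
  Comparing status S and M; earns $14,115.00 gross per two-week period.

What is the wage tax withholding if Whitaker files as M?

$1,158.53

Wage Tax (M): taxable = $14,115.00
  $555.20 + 10.2% × ($14,115.00 − $8,200.00) = $555.20 + 10.2% × $5,915.00 = $1,158.53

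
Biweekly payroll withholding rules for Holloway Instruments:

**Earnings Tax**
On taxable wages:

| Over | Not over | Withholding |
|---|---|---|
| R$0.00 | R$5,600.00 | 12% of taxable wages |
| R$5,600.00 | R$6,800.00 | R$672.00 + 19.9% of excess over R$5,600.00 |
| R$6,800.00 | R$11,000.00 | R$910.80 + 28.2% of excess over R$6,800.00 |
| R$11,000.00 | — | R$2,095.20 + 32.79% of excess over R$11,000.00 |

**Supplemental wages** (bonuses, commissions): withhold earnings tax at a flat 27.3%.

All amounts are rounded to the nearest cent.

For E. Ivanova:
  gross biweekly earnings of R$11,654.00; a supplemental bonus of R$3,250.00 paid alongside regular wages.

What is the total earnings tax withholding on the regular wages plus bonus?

Earnings Tax: taxable = R$11,654.00
  R$2,095.20 + 32.79% × (R$11,654.00 − R$11,000.00) = R$2,095.20 + 32.79% × R$654.00 = R$2,309.65
Supplemental (27.3% flat on bonus): 27.3% × R$3,250.00 = R$887.25
Total earnings tax: R$2,309.65 + R$887.25 = R$3,196.90

R$3,196.90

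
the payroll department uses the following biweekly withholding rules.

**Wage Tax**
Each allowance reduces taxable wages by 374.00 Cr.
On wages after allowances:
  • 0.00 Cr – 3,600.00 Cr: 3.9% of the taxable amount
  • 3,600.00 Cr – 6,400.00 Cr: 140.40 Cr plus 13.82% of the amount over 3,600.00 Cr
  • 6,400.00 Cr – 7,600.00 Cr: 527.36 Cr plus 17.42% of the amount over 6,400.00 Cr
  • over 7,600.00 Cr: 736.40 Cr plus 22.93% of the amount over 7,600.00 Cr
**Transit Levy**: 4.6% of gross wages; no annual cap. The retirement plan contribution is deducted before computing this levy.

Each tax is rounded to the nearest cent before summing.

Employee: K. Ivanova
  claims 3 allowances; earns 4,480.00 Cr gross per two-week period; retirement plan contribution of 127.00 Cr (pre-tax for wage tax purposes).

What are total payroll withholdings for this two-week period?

326.25 Cr

Wage Tax: taxable = 4,480.00 Cr − 127.00 Cr − 3×374.00 Cr = 3,231.00 Cr
  3.9% × 3,231.00 Cr = 126.01 Cr
Transit Levy: 4.6% × 4,353.00 Cr = 200.24 Cr
Total: 126.01 Cr + 200.24 Cr = 326.25 Cr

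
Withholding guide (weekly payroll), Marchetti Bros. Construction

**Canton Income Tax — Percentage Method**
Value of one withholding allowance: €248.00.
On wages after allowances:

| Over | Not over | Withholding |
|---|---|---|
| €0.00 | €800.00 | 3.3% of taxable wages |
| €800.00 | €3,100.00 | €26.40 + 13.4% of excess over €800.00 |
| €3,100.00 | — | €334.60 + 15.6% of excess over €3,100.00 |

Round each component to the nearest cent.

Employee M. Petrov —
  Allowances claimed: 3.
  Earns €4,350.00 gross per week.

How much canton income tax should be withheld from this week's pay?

Canton Income Tax: taxable = €4,350.00 − 3×€248.00 = €3,606.00
  €334.60 + 15.6% × (€3,606.00 − €3,100.00) = €334.60 + 15.6% × €506.00 = €413.54

€413.54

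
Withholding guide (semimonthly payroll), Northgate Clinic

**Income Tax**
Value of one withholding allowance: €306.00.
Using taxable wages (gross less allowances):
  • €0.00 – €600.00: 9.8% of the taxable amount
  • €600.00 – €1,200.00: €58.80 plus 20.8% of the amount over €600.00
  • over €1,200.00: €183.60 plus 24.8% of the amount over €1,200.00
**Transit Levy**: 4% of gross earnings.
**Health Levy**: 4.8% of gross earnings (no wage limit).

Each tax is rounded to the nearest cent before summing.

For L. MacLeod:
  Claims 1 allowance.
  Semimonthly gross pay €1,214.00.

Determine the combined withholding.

Income Tax: taxable = €1,214.00 − 1×€306.00 = €908.00
  €58.80 + 20.8% × (€908.00 − €600.00) = €58.80 + 20.8% × €308.00 = €122.86
Transit Levy: 4% × €1,214.00 = €48.56
Health Levy: 4.8% × €1,214.00 = €58.27
Total: €122.86 + €48.56 + €58.27 = €229.69

€229.69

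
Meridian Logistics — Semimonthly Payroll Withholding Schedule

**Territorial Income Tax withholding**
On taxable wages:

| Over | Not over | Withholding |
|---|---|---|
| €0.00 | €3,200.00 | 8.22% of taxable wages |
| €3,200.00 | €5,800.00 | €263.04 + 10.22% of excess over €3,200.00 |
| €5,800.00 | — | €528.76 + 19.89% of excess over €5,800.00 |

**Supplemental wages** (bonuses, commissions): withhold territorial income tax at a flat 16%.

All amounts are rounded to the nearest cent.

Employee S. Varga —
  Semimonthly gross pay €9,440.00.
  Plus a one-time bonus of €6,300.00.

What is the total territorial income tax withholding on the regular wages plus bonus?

€2,260.76

Territorial Income Tax: taxable = €9,440.00
  €528.76 + 19.89% × (€9,440.00 − €5,800.00) = €528.76 + 19.89% × €3,640.00 = €1,252.76
Supplemental (16% flat on bonus): 16% × €6,300.00 = €1,008.00
Total territorial income tax: €1,252.76 + €1,008.00 = €2,260.76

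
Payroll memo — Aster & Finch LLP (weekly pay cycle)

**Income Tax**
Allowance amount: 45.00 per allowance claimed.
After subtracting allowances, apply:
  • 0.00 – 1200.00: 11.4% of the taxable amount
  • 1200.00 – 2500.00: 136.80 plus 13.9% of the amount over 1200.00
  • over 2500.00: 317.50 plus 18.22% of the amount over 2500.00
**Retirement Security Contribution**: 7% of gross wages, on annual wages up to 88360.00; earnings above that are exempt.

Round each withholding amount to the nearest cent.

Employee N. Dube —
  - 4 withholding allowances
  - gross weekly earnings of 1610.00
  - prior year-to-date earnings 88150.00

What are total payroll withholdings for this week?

Income Tax: taxable = 1610.00 − 4×45.00 = 1430.00
  136.80 + 13.9% × (1430.00 − 1200.00) = 136.80 + 13.9% × 230.00 = 168.77
Retirement Security Contribution: cap 88360.00 − YTD 88150.00 = 210.00 subject; 7% × 210.00 = 14.70
Total: 168.77 + 14.70 = 183.47

183.47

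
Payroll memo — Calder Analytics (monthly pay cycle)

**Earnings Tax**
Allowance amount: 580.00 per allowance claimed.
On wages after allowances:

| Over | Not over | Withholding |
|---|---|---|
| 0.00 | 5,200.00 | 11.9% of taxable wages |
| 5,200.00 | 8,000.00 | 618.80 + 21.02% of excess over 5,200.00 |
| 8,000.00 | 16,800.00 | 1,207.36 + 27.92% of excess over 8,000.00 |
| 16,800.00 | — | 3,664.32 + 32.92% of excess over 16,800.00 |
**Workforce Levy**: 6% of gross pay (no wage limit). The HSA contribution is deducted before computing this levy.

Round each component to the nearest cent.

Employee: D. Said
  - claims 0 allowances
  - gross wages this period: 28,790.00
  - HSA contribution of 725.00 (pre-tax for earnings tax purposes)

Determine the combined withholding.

Earnings Tax: taxable = 28,790.00 − 725.00 = 28,065.00
  3,664.32 + 32.92% × (28,065.00 − 16,800.00) = 3,664.32 + 32.92% × 11,265.00 = 7,372.76
Workforce Levy: 6% × 28,065.00 = 1,683.90
Total: 7,372.76 + 1,683.90 = 9,056.66

9,056.66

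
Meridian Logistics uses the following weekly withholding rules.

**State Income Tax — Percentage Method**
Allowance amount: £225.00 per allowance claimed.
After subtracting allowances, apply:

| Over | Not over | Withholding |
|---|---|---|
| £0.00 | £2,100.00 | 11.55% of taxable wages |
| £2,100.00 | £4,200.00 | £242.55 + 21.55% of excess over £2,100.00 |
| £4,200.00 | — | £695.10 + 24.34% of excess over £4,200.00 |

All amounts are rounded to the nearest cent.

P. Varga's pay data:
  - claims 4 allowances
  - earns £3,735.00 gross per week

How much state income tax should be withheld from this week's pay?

£400.94

State Income Tax: taxable = £3,735.00 − 4×£225.00 = £2,835.00
  £242.55 + 21.55% × (£2,835.00 − £2,100.00) = £242.55 + 21.55% × £735.00 = £400.94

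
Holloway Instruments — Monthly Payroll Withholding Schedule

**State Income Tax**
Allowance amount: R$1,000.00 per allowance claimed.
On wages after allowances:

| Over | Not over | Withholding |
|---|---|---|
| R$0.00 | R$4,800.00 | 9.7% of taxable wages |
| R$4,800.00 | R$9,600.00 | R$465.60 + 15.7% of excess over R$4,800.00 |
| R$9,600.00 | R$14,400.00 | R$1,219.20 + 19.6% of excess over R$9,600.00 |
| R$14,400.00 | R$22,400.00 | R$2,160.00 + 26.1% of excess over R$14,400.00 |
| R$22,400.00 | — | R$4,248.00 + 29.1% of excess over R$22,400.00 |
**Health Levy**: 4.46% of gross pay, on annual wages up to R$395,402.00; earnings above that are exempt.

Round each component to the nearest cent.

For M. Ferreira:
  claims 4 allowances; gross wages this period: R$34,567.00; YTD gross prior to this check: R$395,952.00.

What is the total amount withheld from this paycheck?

R$6,624.60

State Income Tax: taxable = R$34,567.00 − 4×R$1,000.00 = R$30,567.00
  R$4,248.00 + 29.1% × (R$30,567.00 − R$22,400.00) = R$4,248.00 + 29.1% × R$8,167.00 = R$6,624.60
Health Levy: YTD R$395,952.00 ≥ cap R$395,402.00 → R$0.00
Total: R$6,624.60 + R$0.00 = R$6,624.60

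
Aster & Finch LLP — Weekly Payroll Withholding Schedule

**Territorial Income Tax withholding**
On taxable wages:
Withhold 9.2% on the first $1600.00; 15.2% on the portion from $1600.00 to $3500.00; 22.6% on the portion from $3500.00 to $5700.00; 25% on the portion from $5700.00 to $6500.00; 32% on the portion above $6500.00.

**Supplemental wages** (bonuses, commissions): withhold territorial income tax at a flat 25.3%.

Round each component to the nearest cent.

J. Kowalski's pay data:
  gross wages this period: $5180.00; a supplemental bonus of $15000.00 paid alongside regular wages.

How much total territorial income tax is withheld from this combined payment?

$4610.68

Territorial Income Tax: taxable = $5180.00
  $436.00 + 22.6% × ($5180.00 − $3500.00) = $436.00 + 22.6% × $1680.00 = $815.68
Supplemental (25.3% flat on bonus): 25.3% × $15000.00 = $3795.00
Total territorial income tax: $815.68 + $3795.00 = $4610.68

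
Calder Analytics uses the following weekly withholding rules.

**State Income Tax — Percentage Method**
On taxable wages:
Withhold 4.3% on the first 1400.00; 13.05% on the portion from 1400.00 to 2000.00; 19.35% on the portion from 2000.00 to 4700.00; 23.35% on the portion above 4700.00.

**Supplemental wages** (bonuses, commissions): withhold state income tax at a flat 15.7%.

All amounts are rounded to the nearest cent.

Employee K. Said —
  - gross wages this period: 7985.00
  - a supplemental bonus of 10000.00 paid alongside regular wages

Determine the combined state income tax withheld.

2998.00

State Income Tax: taxable = 7985.00
  660.95 + 23.35% × (7985.00 − 4700.00) = 660.95 + 23.35% × 3285.00 = 1428.00
Supplemental (15.7% flat on bonus): 15.7% × 10000.00 = 1570.00
Total state income tax: 1428.00 + 1570.00 = 2998.00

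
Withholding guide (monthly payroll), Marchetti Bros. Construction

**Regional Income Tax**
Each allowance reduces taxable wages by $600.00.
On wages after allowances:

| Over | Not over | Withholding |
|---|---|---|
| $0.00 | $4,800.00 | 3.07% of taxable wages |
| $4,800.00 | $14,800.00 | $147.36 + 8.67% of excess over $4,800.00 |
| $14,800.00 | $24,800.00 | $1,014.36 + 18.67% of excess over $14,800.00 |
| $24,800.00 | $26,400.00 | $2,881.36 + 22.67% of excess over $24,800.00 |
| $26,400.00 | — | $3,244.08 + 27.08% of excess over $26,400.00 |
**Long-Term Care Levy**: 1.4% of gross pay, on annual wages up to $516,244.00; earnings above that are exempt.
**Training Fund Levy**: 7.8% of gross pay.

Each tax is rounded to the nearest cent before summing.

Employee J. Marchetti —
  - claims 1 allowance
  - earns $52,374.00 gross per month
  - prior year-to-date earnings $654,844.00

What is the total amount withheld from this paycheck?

$14,200.53

Regional Income Tax: taxable = $52,374.00 − 1×$600.00 = $51,774.00
  $3,244.08 + 27.08% × ($51,774.00 − $26,400.00) = $3,244.08 + 27.08% × $25,374.00 = $10,115.36
Long-Term Care Levy: YTD $654,844.00 ≥ cap $516,244.00 → $0.00
Training Fund Levy: 7.8% × $52,374.00 = $4,085.17
Total: $10,115.36 + $0.00 + $4,085.17 = $14,200.53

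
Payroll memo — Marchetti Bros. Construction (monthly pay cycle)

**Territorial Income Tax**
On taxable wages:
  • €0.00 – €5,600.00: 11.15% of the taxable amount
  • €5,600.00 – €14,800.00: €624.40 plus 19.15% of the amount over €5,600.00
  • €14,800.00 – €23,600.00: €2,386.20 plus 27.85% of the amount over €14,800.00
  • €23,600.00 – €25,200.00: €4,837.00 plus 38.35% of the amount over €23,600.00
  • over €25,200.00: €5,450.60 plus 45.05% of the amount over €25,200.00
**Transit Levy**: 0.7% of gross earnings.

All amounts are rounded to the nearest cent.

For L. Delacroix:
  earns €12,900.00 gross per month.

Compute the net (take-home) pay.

Territorial Income Tax: taxable = €12,900.00
  €624.40 + 19.15% × (€12,900.00 − €5,600.00) = €624.40 + 19.15% × €7,300.00 = €2,022.35
Transit Levy: 0.7% × €12,900.00 = €90.30
Total withheld: €2,022.35 + €90.30 = €2,112.65
Net pay: €12,900.00 − €2,112.65 = €10,787.35

€10,787.35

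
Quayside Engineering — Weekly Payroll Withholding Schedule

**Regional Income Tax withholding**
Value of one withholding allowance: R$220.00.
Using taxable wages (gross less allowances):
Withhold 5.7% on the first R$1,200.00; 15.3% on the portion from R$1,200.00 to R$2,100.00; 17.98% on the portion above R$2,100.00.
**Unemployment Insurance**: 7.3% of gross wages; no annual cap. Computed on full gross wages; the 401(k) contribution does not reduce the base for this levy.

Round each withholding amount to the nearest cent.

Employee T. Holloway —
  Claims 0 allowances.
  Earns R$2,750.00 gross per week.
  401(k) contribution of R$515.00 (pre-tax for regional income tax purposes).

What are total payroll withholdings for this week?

Regional Income Tax: taxable = R$2,750.00 − R$515.00 = R$2,235.00
  R$206.10 + 17.98% × (R$2,235.00 − R$2,100.00) = R$206.10 + 17.98% × R$135.00 = R$230.37
Unemployment Insurance: 7.3% × R$2,750.00 = R$200.75
Total: R$230.37 + R$200.75 = R$431.12

R$431.12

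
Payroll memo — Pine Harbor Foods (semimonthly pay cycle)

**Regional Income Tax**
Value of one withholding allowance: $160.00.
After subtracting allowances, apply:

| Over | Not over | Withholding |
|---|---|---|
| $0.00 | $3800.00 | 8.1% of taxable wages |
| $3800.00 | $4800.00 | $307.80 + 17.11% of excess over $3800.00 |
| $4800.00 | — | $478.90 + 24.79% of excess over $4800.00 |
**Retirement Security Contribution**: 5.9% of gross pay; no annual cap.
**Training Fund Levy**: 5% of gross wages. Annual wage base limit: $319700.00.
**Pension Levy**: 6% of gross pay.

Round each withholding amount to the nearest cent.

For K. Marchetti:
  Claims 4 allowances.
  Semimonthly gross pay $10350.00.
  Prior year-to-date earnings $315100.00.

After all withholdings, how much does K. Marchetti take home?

$7192.26

Regional Income Tax: taxable = $10350.00 − 4×$160.00 = $9710.00
  $478.90 + 24.79% × ($9710.00 − $4800.00) = $478.90 + 24.79% × $4910.00 = $1696.09
Retirement Security Contribution: 5.9% × $10350.00 = $610.65
Training Fund Levy: cap $319700.00 − YTD $315100.00 = $4600.00 subject; 5% × $4600.00 = $230.00
Pension Levy: 6% × $10350.00 = $621.00
Total withheld: $1696.09 + $610.65 + $230.00 + $621.00 = $3157.74
Net pay: $10350.00 − $3157.74 = $7192.26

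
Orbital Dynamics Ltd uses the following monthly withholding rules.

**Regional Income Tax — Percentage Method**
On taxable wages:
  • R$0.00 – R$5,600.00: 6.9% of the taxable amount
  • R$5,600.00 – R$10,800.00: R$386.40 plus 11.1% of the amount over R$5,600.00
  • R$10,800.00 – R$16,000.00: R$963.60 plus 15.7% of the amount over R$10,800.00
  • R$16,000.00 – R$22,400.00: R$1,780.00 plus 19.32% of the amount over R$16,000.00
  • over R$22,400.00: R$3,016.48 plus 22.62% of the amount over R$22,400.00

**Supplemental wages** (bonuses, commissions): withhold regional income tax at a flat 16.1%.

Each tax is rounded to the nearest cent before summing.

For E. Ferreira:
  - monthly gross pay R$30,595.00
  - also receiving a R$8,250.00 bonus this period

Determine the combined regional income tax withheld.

Regional Income Tax: taxable = R$30,595.00
  R$3,016.48 + 22.62% × (R$30,595.00 − R$22,400.00) = R$3,016.48 + 22.62% × R$8,195.00 = R$4,870.19
Supplemental (16.1% flat on bonus): 16.1% × R$8,250.00 = R$1,328.25
Total regional income tax: R$4,870.19 + R$1,328.25 = R$6,198.44

R$6,198.44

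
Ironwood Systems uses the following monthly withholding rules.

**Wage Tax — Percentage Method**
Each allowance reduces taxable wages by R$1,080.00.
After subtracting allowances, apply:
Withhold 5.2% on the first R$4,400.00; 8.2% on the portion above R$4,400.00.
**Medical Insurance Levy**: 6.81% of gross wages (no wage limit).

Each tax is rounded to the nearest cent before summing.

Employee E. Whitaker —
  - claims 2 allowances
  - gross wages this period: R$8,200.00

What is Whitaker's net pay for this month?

R$7,278.30

Wage Tax: taxable = R$8,200.00 − 2×R$1,080.00 = R$6,040.00
  R$228.80 + 8.2% × (R$6,040.00 − R$4,400.00) = R$228.80 + 8.2% × R$1,640.00 = R$363.28
Medical Insurance Levy: 6.81% × R$8,200.00 = R$558.42
Total withheld: R$363.28 + R$558.42 = R$921.70
Net pay: R$8,200.00 − R$921.70 = R$7,278.30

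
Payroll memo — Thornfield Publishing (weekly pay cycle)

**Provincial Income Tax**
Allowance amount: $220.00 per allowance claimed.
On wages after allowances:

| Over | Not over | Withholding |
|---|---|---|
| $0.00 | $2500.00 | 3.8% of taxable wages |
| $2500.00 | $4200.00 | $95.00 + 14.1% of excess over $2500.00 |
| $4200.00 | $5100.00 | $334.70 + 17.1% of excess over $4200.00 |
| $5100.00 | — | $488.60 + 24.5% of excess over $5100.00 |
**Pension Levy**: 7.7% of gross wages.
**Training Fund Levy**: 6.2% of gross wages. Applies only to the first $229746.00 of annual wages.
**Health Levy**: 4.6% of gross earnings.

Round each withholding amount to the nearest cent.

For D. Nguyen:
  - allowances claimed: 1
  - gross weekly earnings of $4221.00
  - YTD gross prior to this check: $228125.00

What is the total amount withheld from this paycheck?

$926.33

Provincial Income Tax: taxable = $4221.00 − 1×$220.00 = $4001.00
  $95.00 + 14.1% × ($4001.00 − $2500.00) = $95.00 + 14.1% × $1501.00 = $306.64
Pension Levy: 7.7% × $4221.00 = $325.02
Training Fund Levy: cap $229746.00 − YTD $228125.00 = $1621.00 subject; 6.2% × $1621.00 = $100.50
Health Levy: 4.6% × $4221.00 = $194.17
Total: $306.64 + $325.02 + $100.50 + $194.17 = $926.33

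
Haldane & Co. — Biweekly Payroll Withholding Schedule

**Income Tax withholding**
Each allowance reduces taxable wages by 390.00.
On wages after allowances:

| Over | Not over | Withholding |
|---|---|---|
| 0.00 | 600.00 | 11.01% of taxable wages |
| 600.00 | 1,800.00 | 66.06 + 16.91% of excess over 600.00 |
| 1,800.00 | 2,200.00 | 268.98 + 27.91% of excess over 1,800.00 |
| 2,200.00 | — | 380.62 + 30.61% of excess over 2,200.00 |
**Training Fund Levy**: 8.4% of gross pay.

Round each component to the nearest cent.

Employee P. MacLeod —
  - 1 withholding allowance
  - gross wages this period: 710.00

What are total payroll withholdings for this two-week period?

Income Tax: taxable = 710.00 − 1×390.00 = 320.00
  11.01% × 320.00 = 35.23
Training Fund Levy: 8.4% × 710.00 = 59.64
Total: 35.23 + 59.64 = 94.87

94.87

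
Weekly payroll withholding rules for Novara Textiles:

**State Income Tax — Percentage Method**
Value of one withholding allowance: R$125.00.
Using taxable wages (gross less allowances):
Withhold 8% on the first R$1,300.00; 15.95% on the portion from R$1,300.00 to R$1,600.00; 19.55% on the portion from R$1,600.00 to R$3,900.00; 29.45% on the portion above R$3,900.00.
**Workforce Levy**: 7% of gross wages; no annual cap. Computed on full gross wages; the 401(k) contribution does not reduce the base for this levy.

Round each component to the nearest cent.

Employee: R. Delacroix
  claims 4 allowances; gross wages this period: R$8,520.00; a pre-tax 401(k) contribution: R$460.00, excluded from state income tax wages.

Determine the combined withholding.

R$2,275.77

State Income Tax: taxable = R$8,520.00 − R$460.00 − 4×R$125.00 = R$7,560.00
  R$601.50 + 29.45% × (R$7,560.00 − R$3,900.00) = R$601.50 + 29.45% × R$3,660.00 = R$1,679.37
Workforce Levy: 7% × R$8,520.00 = R$596.40
Total: R$1,679.37 + R$596.40 = R$2,275.77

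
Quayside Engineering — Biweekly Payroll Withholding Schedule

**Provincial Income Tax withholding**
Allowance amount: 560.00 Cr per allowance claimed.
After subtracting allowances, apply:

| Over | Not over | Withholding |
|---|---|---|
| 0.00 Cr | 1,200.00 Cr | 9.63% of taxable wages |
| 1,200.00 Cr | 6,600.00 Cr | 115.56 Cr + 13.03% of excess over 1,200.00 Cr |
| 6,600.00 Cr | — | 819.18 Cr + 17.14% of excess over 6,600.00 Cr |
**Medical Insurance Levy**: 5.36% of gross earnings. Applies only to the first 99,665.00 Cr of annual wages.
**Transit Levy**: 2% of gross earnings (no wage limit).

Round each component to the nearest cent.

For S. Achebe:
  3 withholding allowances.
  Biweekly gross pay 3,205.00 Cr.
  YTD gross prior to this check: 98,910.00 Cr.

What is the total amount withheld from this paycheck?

262.48 Cr

Provincial Income Tax: taxable = 3,205.00 Cr − 3×560.00 Cr = 1,525.00 Cr
  115.56 Cr + 13.03% × (1,525.00 Cr − 1,200.00 Cr) = 115.56 Cr + 13.03% × 325.00 Cr = 157.91 Cr
Medical Insurance Levy: cap 99,665.00 Cr − YTD 98,910.00 Cr = 755.00 Cr subject; 5.36% × 755.00 Cr = 40.47 Cr
Transit Levy: 2% × 3,205.00 Cr = 64.10 Cr
Total: 157.91 Cr + 40.47 Cr + 64.10 Cr = 262.48 Cr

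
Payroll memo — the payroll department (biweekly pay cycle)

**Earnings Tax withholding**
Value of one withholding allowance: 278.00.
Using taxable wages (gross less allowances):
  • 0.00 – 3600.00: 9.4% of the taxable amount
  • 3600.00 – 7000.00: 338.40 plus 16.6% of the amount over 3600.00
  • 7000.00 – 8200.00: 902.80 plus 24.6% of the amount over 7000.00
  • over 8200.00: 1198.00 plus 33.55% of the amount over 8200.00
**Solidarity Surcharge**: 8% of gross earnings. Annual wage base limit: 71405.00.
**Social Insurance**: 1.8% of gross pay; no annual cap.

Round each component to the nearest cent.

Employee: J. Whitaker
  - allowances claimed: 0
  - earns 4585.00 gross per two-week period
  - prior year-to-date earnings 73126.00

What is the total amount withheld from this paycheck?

584.44

Earnings Tax: taxable = 4585.00
  338.40 + 16.6% × (4585.00 − 3600.00) = 338.40 + 16.6% × 985.00 = 501.91
Solidarity Surcharge: YTD 73126.00 ≥ cap 71405.00 → 0.00
Social Insurance: 1.8% × 4585.00 = 82.53
Total: 501.91 + 0.00 + 82.53 = 584.44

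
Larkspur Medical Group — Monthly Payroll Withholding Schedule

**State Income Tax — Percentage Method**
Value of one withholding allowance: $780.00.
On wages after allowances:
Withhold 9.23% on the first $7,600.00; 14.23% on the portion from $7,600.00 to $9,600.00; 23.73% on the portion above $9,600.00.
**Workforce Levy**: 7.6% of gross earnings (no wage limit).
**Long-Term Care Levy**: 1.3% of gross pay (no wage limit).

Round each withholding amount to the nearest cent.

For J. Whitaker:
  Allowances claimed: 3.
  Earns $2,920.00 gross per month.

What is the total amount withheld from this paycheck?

State Income Tax: taxable = $2,920.00 − 3×$780.00 = $580.00
  9.23% × $580.00 = $53.53
Workforce Levy: 7.6% × $2,920.00 = $221.92
Long-Term Care Levy: 1.3% × $2,920.00 = $37.96
Total: $53.53 + $221.92 + $37.96 = $313.41

$313.41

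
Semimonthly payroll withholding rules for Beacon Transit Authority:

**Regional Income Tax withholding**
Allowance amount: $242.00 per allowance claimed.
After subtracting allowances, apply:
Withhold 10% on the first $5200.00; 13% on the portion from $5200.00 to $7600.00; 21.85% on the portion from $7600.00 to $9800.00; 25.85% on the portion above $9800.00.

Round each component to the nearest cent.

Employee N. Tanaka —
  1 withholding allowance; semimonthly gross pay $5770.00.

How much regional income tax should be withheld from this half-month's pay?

Regional Income Tax: taxable = $5770.00 − 1×$242.00 = $5528.00
  $520.00 + 13% × ($5528.00 − $5200.00) = $520.00 + 13% × $328.00 = $562.64

$562.64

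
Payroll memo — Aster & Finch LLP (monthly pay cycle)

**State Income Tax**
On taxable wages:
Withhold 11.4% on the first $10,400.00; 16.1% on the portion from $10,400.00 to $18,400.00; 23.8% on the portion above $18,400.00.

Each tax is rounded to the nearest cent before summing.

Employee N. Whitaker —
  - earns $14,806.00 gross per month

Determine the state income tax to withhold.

$1,894.97

State Income Tax: taxable = $14,806.00
  $1,185.60 + 16.1% × ($14,806.00 − $10,400.00) = $1,185.60 + 16.1% × $4,406.00 = $1,894.97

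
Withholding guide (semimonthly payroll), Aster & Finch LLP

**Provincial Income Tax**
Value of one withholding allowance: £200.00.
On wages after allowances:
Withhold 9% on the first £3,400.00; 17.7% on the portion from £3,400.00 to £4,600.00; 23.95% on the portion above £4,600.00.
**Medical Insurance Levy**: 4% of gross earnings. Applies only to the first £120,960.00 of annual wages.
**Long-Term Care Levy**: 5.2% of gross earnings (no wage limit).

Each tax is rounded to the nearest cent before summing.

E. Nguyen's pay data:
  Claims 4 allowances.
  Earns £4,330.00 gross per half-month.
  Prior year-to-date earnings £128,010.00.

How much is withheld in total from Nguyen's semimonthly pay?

£554.17

Provincial Income Tax: taxable = £4,330.00 − 4×£200.00 = £3,530.00
  £306.00 + 17.7% × (£3,530.00 − £3,400.00) = £306.00 + 17.7% × £130.00 = £329.01
Medical Insurance Levy: YTD £128,010.00 ≥ cap £120,960.00 → £0.00
Long-Term Care Levy: 5.2% × £4,330.00 = £225.16
Total: £329.01 + £0.00 + £225.16 = £554.17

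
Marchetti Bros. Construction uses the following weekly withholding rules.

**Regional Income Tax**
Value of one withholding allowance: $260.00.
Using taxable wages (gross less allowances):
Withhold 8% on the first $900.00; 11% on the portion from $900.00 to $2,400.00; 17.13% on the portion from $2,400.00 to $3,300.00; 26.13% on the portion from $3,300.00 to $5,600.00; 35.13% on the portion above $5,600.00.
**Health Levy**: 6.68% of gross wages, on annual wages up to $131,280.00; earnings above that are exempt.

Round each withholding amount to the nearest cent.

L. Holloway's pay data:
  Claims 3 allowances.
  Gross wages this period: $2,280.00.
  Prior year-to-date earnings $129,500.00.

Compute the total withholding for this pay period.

Regional Income Tax: taxable = $2,280.00 − 3×$260.00 = $1,500.00
  $72.00 + 11% × ($1,500.00 − $900.00) = $72.00 + 11% × $600.00 = $138.00
Health Levy: cap $131,280.00 − YTD $129,500.00 = $1,780.00 subject; 6.68% × $1,780.00 = $118.90
Total: $138.00 + $118.90 = $256.90

$256.90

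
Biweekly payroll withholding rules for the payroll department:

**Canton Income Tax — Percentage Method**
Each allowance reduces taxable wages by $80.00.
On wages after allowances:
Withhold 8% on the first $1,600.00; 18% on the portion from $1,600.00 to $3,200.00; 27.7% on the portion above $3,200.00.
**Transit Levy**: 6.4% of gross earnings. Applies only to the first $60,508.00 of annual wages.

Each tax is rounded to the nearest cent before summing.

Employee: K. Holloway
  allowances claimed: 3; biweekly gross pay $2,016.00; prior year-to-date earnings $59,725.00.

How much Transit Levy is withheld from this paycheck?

Transit Levy: cap $60,508.00 − YTD $59,725.00 = $783.00 subject; 6.4% × $783.00 = $50.11

$50.11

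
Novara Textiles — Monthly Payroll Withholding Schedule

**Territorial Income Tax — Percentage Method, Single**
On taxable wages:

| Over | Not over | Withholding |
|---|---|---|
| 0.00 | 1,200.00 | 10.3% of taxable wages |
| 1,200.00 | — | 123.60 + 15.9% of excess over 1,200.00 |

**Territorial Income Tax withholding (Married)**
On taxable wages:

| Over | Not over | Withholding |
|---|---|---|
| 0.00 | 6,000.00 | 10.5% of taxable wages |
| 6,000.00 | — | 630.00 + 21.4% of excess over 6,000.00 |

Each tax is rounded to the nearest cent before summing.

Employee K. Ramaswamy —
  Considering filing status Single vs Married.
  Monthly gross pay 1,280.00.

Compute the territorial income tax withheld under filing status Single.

136.32

Territorial Income Tax (Single): taxable = 1,280.00
  123.60 + 15.9% × (1,280.00 − 1,200.00) = 123.60 + 15.9% × 80.00 = 136.32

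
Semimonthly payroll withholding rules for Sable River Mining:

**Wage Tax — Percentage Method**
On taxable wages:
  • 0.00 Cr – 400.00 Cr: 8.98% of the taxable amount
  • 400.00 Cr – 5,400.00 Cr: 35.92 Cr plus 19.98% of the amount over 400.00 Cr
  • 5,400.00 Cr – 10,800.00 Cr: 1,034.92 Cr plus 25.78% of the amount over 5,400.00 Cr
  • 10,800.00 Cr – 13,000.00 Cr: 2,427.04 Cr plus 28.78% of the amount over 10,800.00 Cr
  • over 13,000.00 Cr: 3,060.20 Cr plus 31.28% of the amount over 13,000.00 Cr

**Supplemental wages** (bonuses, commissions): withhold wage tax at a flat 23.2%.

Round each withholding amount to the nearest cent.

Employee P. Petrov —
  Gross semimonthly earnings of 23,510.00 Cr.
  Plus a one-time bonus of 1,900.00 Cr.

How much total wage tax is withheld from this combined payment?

Wage Tax: taxable = 23,510.00 Cr
  3,060.20 Cr + 31.28% × (23,510.00 Cr − 13,000.00 Cr) = 3,060.20 Cr + 31.28% × 10,510.00 Cr = 6,347.73 Cr
Supplemental (23.2% flat on bonus): 23.2% × 1,900.00 Cr = 440.80 Cr
Total wage tax: 6,347.73 Cr + 440.80 Cr = 6,788.53 Cr

6,788.53 Cr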